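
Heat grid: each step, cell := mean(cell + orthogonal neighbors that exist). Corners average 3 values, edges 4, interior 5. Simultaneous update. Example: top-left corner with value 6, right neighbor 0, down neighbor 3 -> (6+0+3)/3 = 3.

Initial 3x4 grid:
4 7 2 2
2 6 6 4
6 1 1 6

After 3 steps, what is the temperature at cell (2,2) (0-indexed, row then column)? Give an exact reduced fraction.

Answer: 3419/900

Derivation:
Step 1: cell (2,2) = 7/2
Step 2: cell (2,2) = 217/60
Step 3: cell (2,2) = 3419/900
Full grid after step 3:
  4687/1080 3829/900 911/225 4079/1080
  29597/7200 12223/3000 11653/3000 27797/7200
  151/40 2261/600 3419/900 4019/1080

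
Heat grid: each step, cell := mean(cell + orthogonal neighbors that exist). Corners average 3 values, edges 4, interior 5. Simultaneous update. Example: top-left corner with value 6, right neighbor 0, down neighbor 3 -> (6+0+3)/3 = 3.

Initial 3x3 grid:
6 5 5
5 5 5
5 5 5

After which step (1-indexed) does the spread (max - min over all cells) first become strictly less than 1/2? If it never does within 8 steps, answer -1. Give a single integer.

Answer: 1

Derivation:
Step 1: max=16/3, min=5, spread=1/3
  -> spread < 1/2 first at step 1
Step 2: max=95/18, min=5, spread=5/18
Step 3: max=1121/216, min=5, spread=41/216
Step 4: max=66931/12960, min=1811/360, spread=347/2592
Step 5: max=3994937/777600, min=18157/3600, spread=2921/31104
Step 6: max=239108539/46656000, min=2185483/432000, spread=24611/373248
Step 7: max=14315522033/2799360000, min=49256741/9720000, spread=207329/4478976
Step 8: max=857837952451/167961600000, min=2630801599/518400000, spread=1746635/53747712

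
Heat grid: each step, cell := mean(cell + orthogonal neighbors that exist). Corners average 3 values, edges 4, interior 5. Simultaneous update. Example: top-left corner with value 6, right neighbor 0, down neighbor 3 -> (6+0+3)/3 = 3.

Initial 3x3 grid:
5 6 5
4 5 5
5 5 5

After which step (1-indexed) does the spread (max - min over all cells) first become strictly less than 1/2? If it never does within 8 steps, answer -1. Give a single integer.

Step 1: max=16/3, min=14/3, spread=2/3
Step 2: max=187/36, min=173/36, spread=7/18
  -> spread < 1/2 first at step 2
Step 3: max=2221/432, min=2099/432, spread=61/216
Step 4: max=26431/5184, min=25409/5184, spread=511/2592
Step 5: max=315349/62208, min=306731/62208, spread=4309/31104
Step 6: max=3768775/746496, min=3696185/746496, spread=36295/373248
Step 7: max=45095533/8957952, min=44483987/8957952, spread=305773/4478976
Step 8: max=540053071/107495424, min=534901169/107495424, spread=2575951/53747712

Answer: 2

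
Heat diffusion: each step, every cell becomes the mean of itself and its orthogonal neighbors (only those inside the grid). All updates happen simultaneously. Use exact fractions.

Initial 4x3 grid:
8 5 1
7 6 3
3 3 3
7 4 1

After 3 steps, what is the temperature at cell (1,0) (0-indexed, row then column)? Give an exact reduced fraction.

Answer: 1178/225

Derivation:
Step 1: cell (1,0) = 6
Step 2: cell (1,0) = 337/60
Step 3: cell (1,0) = 1178/225
Full grid after step 3:
  2947/540 1073/225 2881/720
  1178/225 26893/6000 8857/2400
  17033/3600 12109/3000 24091/7200
  9403/2160 54487/14400 3509/1080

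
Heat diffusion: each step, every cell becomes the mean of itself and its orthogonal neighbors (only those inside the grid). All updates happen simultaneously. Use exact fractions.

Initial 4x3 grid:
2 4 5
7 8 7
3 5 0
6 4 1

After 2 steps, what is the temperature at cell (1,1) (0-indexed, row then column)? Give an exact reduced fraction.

Answer: 499/100

Derivation:
Step 1: cell (1,1) = 31/5
Step 2: cell (1,1) = 499/100
Full grid after step 2:
  169/36 1237/240 181/36
  1247/240 499/100 1187/240
  223/48 227/50 167/48
  163/36 7/2 107/36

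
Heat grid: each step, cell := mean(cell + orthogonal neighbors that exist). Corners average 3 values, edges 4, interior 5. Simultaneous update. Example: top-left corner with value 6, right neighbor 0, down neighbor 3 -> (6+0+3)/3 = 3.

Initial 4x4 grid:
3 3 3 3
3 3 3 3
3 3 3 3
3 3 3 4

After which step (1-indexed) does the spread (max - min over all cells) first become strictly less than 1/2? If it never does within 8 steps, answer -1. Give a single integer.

Step 1: max=10/3, min=3, spread=1/3
  -> spread < 1/2 first at step 1
Step 2: max=59/18, min=3, spread=5/18
Step 3: max=689/216, min=3, spread=41/216
Step 4: max=20483/6480, min=3, spread=1043/6480
Step 5: max=608753/194400, min=3, spread=25553/194400
Step 6: max=18167459/5832000, min=54079/18000, spread=645863/5832000
Step 7: max=542521691/174960000, min=360971/120000, spread=16225973/174960000
Step 8: max=16223877983/5248800000, min=162701/54000, spread=409340783/5248800000

Answer: 1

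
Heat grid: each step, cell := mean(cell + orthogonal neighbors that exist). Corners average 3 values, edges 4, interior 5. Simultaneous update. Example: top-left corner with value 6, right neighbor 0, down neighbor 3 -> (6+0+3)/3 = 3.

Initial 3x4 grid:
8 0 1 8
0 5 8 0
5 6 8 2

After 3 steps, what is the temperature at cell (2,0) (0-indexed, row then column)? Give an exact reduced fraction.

Answer: 4769/1080

Derivation:
Step 1: cell (2,0) = 11/3
Step 2: cell (2,0) = 85/18
Step 3: cell (2,0) = 4769/1080
Full grid after step 3:
  7753/2160 27607/7200 9509/2400 307/80
  29477/7200 25331/6000 25871/6000 30467/7200
  4769/1080 8533/1800 17101/3600 4807/1080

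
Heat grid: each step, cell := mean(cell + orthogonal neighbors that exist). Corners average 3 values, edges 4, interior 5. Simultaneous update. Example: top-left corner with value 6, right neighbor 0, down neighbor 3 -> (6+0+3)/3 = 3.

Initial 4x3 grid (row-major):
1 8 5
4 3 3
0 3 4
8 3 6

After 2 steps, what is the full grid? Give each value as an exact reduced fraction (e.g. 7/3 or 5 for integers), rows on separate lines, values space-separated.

After step 1:
  13/3 17/4 16/3
  2 21/5 15/4
  15/4 13/5 4
  11/3 5 13/3
After step 2:
  127/36 1087/240 40/9
  857/240 84/25 1037/240
  721/240 391/100 881/240
  149/36 39/10 40/9

Answer: 127/36 1087/240 40/9
857/240 84/25 1037/240
721/240 391/100 881/240
149/36 39/10 40/9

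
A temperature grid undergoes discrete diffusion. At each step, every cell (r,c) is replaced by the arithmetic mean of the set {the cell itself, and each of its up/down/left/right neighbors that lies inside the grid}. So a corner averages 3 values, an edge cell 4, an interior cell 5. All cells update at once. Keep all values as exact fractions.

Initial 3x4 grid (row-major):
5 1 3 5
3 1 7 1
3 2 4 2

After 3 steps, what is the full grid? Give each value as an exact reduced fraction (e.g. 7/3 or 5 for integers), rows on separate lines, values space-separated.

Answer: 117/40 713/240 10/3 2359/720
101/36 3641/1200 1859/600 9671/2880
6133/2160 4103/1440 911/288 1673/540

Derivation:
After step 1:
  3 5/2 4 3
  3 14/5 16/5 15/4
  8/3 5/2 15/4 7/3
After step 2:
  17/6 123/40 127/40 43/12
  43/15 14/5 7/2 737/240
  49/18 703/240 707/240 59/18
After step 3:
  117/40 713/240 10/3 2359/720
  101/36 3641/1200 1859/600 9671/2880
  6133/2160 4103/1440 911/288 1673/540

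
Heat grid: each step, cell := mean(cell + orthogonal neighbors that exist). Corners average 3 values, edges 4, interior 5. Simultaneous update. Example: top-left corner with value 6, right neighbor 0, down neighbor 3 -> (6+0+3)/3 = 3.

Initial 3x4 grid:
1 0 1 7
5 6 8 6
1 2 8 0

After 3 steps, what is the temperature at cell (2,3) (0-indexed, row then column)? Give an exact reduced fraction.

Answer: 2647/540

Derivation:
Step 1: cell (2,3) = 14/3
Step 2: cell (2,3) = 173/36
Step 3: cell (2,3) = 2647/540
Full grid after step 3:
  2039/720 809/240 149/36 9973/2160
  9169/2880 559/150 68/15 13889/2880
  929/270 5759/1440 1315/288 2647/540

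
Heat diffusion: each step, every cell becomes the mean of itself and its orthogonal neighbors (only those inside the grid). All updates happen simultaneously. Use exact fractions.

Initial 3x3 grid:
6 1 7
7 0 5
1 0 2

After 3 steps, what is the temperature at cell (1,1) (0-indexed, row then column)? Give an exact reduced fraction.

Step 1: cell (1,1) = 13/5
Step 2: cell (1,1) = 277/100
Step 3: cell (1,1) = 6073/2000
Full grid after step 3:
  496/135 8527/2400 967/270
  22181/7200 6073/2000 21481/7200
  5581/2160 3743/1600 5381/2160

Answer: 6073/2000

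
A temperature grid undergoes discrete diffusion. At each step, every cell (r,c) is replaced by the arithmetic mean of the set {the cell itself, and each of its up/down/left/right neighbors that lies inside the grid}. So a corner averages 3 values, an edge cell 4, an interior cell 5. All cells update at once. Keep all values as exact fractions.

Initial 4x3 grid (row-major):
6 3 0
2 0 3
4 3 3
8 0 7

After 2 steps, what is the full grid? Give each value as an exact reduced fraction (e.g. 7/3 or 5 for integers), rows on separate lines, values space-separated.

After step 1:
  11/3 9/4 2
  3 11/5 3/2
  17/4 2 4
  4 9/2 10/3
After step 2:
  107/36 607/240 23/12
  787/240 219/100 97/40
  53/16 339/100 65/24
  17/4 83/24 71/18

Answer: 107/36 607/240 23/12
787/240 219/100 97/40
53/16 339/100 65/24
17/4 83/24 71/18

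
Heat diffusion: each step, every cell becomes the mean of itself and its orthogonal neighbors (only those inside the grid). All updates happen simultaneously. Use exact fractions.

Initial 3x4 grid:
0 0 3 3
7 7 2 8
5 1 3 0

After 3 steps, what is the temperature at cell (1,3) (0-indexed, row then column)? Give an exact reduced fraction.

Step 1: cell (1,3) = 13/4
Step 2: cell (1,3) = 971/240
Step 3: cell (1,3) = 9437/2880
Full grid after step 3:
  6809/2160 587/180 1103/360 7771/2160
  10879/2880 3929/1200 851/240 9437/2880
  8189/2160 2693/720 2251/720 7411/2160

Answer: 9437/2880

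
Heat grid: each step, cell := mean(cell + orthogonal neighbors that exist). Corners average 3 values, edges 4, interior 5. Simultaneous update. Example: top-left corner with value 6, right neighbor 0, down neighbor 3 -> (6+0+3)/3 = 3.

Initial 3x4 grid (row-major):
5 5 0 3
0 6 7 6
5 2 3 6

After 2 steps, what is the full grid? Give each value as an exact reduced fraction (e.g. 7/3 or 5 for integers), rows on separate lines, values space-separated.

Answer: 34/9 181/48 303/80 49/12
41/12 102/25 443/100 179/40
31/9 89/24 179/40 5

Derivation:
After step 1:
  10/3 4 15/4 3
  4 4 22/5 11/2
  7/3 4 9/2 5
After step 2:
  34/9 181/48 303/80 49/12
  41/12 102/25 443/100 179/40
  31/9 89/24 179/40 5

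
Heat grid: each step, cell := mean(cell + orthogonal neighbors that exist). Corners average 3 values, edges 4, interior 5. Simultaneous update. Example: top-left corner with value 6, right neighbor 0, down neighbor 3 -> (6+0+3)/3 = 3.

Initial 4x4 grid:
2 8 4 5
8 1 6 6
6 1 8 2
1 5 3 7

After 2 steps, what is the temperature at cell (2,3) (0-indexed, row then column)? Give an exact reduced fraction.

Step 1: cell (2,3) = 23/4
Step 2: cell (2,3) = 37/8
Full grid after step 2:
  14/3 203/40 39/8 31/6
  381/80 22/5 243/50 41/8
  329/80 39/10 247/50 37/8
  7/2 329/80 65/16 31/6

Answer: 37/8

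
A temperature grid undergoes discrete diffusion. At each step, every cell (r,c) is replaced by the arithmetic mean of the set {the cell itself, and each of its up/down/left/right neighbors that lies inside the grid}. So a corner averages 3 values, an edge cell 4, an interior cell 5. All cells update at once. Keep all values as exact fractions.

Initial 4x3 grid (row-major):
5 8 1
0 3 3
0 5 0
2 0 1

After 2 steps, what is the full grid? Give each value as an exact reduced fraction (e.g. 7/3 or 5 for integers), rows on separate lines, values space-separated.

Answer: 127/36 983/240 10/3
713/240 67/25 59/20
361/240 57/25 89/60
53/36 23/20 55/36

Derivation:
After step 1:
  13/3 17/4 4
  2 19/5 7/4
  7/4 8/5 9/4
  2/3 2 1/3
After step 2:
  127/36 983/240 10/3
  713/240 67/25 59/20
  361/240 57/25 89/60
  53/36 23/20 55/36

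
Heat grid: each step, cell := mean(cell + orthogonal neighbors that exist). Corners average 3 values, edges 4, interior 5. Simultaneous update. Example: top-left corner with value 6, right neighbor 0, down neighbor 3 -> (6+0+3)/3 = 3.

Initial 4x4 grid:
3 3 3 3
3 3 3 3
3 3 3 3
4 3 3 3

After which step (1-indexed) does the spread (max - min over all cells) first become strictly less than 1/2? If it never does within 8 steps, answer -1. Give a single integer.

Step 1: max=10/3, min=3, spread=1/3
  -> spread < 1/2 first at step 1
Step 2: max=59/18, min=3, spread=5/18
Step 3: max=689/216, min=3, spread=41/216
Step 4: max=20483/6480, min=3, spread=1043/6480
Step 5: max=608753/194400, min=3, spread=25553/194400
Step 6: max=18167459/5832000, min=54079/18000, spread=645863/5832000
Step 7: max=542521691/174960000, min=360971/120000, spread=16225973/174960000
Step 8: max=16223877983/5248800000, min=162701/54000, spread=409340783/5248800000

Answer: 1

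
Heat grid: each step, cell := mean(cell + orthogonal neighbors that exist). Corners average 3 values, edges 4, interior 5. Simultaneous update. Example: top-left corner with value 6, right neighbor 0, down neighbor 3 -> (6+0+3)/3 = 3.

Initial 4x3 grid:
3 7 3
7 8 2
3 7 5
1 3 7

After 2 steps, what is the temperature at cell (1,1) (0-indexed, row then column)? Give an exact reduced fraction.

Answer: 132/25

Derivation:
Step 1: cell (1,1) = 31/5
Step 2: cell (1,1) = 132/25
Full grid after step 2:
  97/18 1267/240 55/12
  1297/240 132/25 399/80
  1037/240 513/100 399/80
  34/9 511/120 59/12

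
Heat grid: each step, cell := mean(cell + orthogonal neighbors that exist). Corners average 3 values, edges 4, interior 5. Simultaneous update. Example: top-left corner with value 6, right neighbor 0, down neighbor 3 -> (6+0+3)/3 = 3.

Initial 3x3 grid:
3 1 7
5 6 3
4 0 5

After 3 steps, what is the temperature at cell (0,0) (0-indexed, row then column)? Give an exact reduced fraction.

Answer: 517/144

Derivation:
Step 1: cell (0,0) = 3
Step 2: cell (0,0) = 47/12
Step 3: cell (0,0) = 517/144
Full grid after step 3:
  517/144 11473/2880 829/216
  1823/480 4261/1200 11573/2880
  491/144 10723/2880 383/108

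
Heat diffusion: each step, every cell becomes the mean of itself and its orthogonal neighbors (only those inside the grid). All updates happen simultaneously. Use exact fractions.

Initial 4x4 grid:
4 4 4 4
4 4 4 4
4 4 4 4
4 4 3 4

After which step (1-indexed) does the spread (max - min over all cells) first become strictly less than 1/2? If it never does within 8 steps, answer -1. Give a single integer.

Step 1: max=4, min=11/3, spread=1/3
  -> spread < 1/2 first at step 1
Step 2: max=4, min=449/120, spread=31/120
Step 3: max=4, min=4109/1080, spread=211/1080
Step 4: max=4, min=415157/108000, spread=16843/108000
Step 5: max=35921/9000, min=3749357/972000, spread=130111/972000
Step 6: max=2152841/540000, min=112997633/29160000, spread=3255781/29160000
Step 7: max=2148893/540000, min=3398846309/874800000, spread=82360351/874800000
Step 8: max=386293559/97200000, min=102224683109/26244000000, spread=2074577821/26244000000

Answer: 1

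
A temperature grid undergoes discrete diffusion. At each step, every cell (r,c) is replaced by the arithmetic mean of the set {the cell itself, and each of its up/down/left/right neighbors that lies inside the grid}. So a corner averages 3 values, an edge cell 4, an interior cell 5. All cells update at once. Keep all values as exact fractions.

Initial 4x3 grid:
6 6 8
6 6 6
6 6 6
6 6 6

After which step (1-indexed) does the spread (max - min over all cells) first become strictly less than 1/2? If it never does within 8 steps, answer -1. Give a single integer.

Answer: 3

Derivation:
Step 1: max=20/3, min=6, spread=2/3
Step 2: max=59/9, min=6, spread=5/9
Step 3: max=689/108, min=6, spread=41/108
  -> spread < 1/2 first at step 3
Step 4: max=81977/12960, min=6, spread=4217/12960
Step 5: max=4874749/777600, min=21679/3600, spread=38417/155520
Step 6: max=291136211/46656000, min=434597/72000, spread=1903471/9331200
Step 7: max=17397149089/2799360000, min=13075759/2160000, spread=18038617/111974400
Step 8: max=1041037782851/167961600000, min=1179326759/194400000, spread=883978523/6718464000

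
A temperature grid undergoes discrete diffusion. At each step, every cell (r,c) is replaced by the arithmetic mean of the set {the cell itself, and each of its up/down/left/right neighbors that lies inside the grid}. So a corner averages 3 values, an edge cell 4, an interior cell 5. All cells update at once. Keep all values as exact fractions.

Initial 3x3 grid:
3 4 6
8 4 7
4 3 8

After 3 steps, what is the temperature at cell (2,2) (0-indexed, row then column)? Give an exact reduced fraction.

Answer: 1001/180

Derivation:
Step 1: cell (2,2) = 6
Step 2: cell (2,2) = 17/3
Step 3: cell (2,2) = 1001/180
Full grid after step 3:
  881/180 72449/14400 5831/1080
  7811/1600 3911/750 78749/14400
  1807/360 8311/1600 1001/180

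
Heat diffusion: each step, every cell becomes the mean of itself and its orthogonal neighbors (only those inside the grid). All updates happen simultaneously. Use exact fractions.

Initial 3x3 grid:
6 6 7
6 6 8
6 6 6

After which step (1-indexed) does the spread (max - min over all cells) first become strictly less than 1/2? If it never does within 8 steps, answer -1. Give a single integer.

Answer: 3

Derivation:
Step 1: max=7, min=6, spread=1
Step 2: max=1609/240, min=6, spread=169/240
Step 3: max=1187/180, min=7339/1200, spread=1723/3600
  -> spread < 1/2 first at step 3
Step 4: max=23383/3600, min=33287/5400, spread=143/432
Step 5: max=4182103/648000, min=74657/12000, spread=1205/5184
Step 6: max=249367741/38880000, min=121511683/19440000, spread=10151/62208
Step 7: max=1656658903/259200000, min=7321344751/1166400000, spread=85517/746496
Step 8: max=892052072069/139968000000, min=146799222949/23328000000, spread=720431/8957952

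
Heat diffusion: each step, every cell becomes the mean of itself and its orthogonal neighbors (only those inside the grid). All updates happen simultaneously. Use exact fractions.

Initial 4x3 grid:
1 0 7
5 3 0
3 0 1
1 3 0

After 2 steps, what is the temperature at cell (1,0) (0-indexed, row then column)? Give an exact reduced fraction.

Answer: 177/80

Derivation:
Step 1: cell (1,0) = 3
Step 2: cell (1,0) = 177/80
Full grid after step 2:
  31/12 521/240 47/18
  177/80 121/50 26/15
  115/48 71/50 19/12
  67/36 5/3 31/36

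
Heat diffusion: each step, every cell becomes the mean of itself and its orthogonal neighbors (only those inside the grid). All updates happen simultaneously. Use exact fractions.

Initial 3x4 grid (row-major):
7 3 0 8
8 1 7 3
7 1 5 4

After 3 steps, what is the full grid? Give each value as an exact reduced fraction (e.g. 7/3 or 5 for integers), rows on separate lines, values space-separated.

After step 1:
  6 11/4 9/2 11/3
  23/4 4 16/5 11/2
  16/3 7/2 17/4 4
After step 2:
  29/6 69/16 847/240 41/9
  253/48 96/25 429/100 491/120
  175/36 205/48 299/80 55/12
After step 3:
  173/36 3303/800 30037/7200 8767/2160
  67699/14400 26381/6000 11693/3000 31537/7200
  1037/216 30077/7200 10129/2400 331/80

Answer: 173/36 3303/800 30037/7200 8767/2160
67699/14400 26381/6000 11693/3000 31537/7200
1037/216 30077/7200 10129/2400 331/80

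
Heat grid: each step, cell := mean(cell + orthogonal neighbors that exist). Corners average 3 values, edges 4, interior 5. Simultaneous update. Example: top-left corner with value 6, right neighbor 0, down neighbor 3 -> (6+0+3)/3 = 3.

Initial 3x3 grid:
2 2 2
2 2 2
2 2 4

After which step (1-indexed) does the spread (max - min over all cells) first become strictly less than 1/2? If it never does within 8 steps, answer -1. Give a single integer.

Answer: 3

Derivation:
Step 1: max=8/3, min=2, spread=2/3
Step 2: max=23/9, min=2, spread=5/9
Step 3: max=257/108, min=2, spread=41/108
  -> spread < 1/2 first at step 3
Step 4: max=15091/6480, min=371/180, spread=347/1296
Step 5: max=884537/388800, min=3757/1800, spread=2921/15552
Step 6: max=52484539/23328000, min=457483/216000, spread=24611/186624
Step 7: max=3118082033/1399680000, min=10376741/4860000, spread=207329/2239488
Step 8: max=185991552451/83980800000, min=557201599/259200000, spread=1746635/26873856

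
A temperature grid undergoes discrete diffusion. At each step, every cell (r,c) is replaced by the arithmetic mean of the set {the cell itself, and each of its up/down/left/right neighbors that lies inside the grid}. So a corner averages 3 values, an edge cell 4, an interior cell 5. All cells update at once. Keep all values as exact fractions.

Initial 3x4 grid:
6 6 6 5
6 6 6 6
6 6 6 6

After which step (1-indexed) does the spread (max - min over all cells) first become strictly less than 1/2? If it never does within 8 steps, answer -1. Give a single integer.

Step 1: max=6, min=17/3, spread=1/3
  -> spread < 1/2 first at step 1
Step 2: max=6, min=103/18, spread=5/18
Step 3: max=6, min=1255/216, spread=41/216
Step 4: max=6, min=151303/25920, spread=4217/25920
Step 5: max=43121/7200, min=9122051/1555200, spread=38417/311040
Step 6: max=861403/144000, min=548671789/93312000, spread=1903471/18662400
Step 7: max=25804241/4320000, min=32991330911/5598720000, spread=18038617/223948800
Step 8: max=2319873241/388800000, min=1982271017149/335923200000, spread=883978523/13436928000

Answer: 1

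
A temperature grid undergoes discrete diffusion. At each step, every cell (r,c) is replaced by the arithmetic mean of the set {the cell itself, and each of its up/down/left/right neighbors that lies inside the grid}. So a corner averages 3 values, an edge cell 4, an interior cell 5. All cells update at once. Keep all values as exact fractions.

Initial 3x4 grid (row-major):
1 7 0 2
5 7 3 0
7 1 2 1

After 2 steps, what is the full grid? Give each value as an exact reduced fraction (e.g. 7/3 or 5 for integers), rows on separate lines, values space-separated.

Answer: 157/36 941/240 589/240 31/18
137/30 4 53/20 167/120
163/36 56/15 47/20 17/12

Derivation:
After step 1:
  13/3 15/4 3 2/3
  5 23/5 12/5 3/2
  13/3 17/4 7/4 1
After step 2:
  157/36 941/240 589/240 31/18
  137/30 4 53/20 167/120
  163/36 56/15 47/20 17/12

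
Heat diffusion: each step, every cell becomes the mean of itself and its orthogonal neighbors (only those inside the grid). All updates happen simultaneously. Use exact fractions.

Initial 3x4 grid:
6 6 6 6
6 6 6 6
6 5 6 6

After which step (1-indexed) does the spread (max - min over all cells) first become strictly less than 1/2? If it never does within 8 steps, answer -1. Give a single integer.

Step 1: max=6, min=17/3, spread=1/3
  -> spread < 1/2 first at step 1
Step 2: max=6, min=689/120, spread=31/120
Step 3: max=6, min=6269/1080, spread=211/1080
Step 4: max=10753/1800, min=631103/108000, spread=14077/108000
Step 5: max=644317/108000, min=5691593/972000, spread=5363/48600
Step 6: max=357131/60000, min=171219191/29160000, spread=93859/1166400
Step 7: max=577863533/97200000, min=10287325519/1749600000, spread=4568723/69984000
Step 8: max=17314381111/2916000000, min=618075564371/104976000000, spread=8387449/167961600

Answer: 1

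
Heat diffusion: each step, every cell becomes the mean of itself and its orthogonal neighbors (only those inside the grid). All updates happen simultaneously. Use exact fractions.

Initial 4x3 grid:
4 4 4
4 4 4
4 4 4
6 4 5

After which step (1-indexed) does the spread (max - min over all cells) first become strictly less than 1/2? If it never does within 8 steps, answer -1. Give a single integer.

Step 1: max=19/4, min=4, spread=3/4
Step 2: max=167/36, min=4, spread=23/36
Step 3: max=1925/432, min=4, spread=197/432
  -> spread < 1/2 first at step 3
Step 4: max=114481/25920, min=1159/288, spread=10171/25920
Step 5: max=6776747/1555200, min=6079/1500, spread=2370199/7776000
Step 6: max=404008633/93312000, min=5278369/1296000, spread=4793213/18662400
Step 7: max=24082787267/5598720000, min=159216743/38880000, spread=46223051/223948800
Step 8: max=1438760148553/335923200000, min=1598324027/388800000, spread=2312327569/13436928000

Answer: 3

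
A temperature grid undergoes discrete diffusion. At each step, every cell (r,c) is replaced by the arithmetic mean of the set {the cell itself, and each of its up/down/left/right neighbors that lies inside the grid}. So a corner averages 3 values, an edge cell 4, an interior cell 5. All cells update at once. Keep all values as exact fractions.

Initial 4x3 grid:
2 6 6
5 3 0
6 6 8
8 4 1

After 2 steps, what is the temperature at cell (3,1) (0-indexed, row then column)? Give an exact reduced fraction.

Answer: 1229/240

Derivation:
Step 1: cell (3,1) = 19/4
Step 2: cell (3,1) = 1229/240
Full grid after step 2:
  151/36 199/48 25/6
  223/48 219/50 4
  433/80 483/100 133/30
  17/3 1229/240 77/18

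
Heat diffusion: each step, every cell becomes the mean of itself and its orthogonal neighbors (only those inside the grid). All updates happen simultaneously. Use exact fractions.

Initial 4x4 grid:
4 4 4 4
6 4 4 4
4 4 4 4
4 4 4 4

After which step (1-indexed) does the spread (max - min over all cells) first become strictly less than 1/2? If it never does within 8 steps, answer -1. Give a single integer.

Answer: 3

Derivation:
Step 1: max=14/3, min=4, spread=2/3
Step 2: max=271/60, min=4, spread=31/60
Step 3: max=2371/540, min=4, spread=211/540
  -> spread < 1/2 first at step 3
Step 4: max=232843/54000, min=4, spread=16843/54000
Step 5: max=2082643/486000, min=18079/4500, spread=130111/486000
Step 6: max=61962367/14580000, min=1087159/270000, spread=3255781/14580000
Step 7: max=1849953691/437400000, min=1091107/270000, spread=82360351/437400000
Step 8: max=55239316891/13122000000, min=196906441/48600000, spread=2074577821/13122000000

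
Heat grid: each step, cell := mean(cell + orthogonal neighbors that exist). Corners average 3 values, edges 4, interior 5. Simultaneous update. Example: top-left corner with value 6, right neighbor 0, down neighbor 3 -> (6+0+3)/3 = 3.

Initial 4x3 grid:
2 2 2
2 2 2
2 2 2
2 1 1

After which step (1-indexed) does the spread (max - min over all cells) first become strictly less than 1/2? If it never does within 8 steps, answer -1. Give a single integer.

Answer: 2

Derivation:
Step 1: max=2, min=4/3, spread=2/3
Step 2: max=2, min=55/36, spread=17/36
  -> spread < 1/2 first at step 2
Step 3: max=2, min=3473/2160, spread=847/2160
Step 4: max=446/225, min=54169/32400, spread=2011/6480
Step 5: max=212287/108000, min=6645217/3888000, spread=199423/777600
Step 6: max=4204751/2160000, min=405655133/233280000, spread=1938319/9331200
Step 7: max=375355801/194400000, min=24631922947/13996800000, spread=95747789/559872000
Step 8: max=22354856059/11664000000, min=1492046744873/839808000000, spread=940023131/6718464000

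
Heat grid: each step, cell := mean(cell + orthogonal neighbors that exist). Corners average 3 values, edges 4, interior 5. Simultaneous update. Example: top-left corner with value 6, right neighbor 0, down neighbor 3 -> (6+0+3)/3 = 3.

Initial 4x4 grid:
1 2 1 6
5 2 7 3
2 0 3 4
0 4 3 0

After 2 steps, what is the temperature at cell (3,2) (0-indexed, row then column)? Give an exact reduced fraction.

Answer: 599/240

Derivation:
Step 1: cell (3,2) = 5/2
Step 2: cell (3,2) = 599/240
Full grid after step 2:
  20/9 341/120 361/120 37/9
  607/240 63/25 94/25 421/120
  169/80 123/50 69/25 397/120
  11/6 169/80 599/240 22/9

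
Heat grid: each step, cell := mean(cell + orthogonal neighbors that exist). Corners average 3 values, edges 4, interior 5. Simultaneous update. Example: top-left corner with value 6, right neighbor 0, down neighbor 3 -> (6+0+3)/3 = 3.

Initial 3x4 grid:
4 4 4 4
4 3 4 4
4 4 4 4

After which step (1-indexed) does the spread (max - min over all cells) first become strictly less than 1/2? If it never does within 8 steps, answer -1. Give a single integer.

Step 1: max=4, min=15/4, spread=1/4
  -> spread < 1/2 first at step 1
Step 2: max=4, min=377/100, spread=23/100
Step 3: max=1587/400, min=18389/4800, spread=131/960
Step 4: max=28409/7200, min=166249/43200, spread=841/8640
Step 5: max=5666627/1440000, min=66577949/17280000, spread=56863/691200
Step 6: max=50850457/12960000, min=600545659/155520000, spread=386393/6220800
Step 7: max=20315641187/5184000000, min=240438276869/62208000000, spread=26795339/497664000
Step 8: max=1217073850333/311040000000, min=14446104285871/3732480000000, spread=254051069/5971968000

Answer: 1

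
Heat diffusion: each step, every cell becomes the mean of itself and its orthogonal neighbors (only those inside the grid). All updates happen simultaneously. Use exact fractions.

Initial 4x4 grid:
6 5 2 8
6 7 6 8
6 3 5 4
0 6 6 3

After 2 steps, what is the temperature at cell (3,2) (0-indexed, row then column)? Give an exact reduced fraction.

Answer: 1073/240

Derivation:
Step 1: cell (3,2) = 5
Step 2: cell (3,2) = 1073/240
Full grid after step 2:
  203/36 1279/240 437/80 71/12
  79/15 553/100 551/100 231/40
  97/20 231/50 129/25 619/120
  23/6 363/80 1073/240 43/9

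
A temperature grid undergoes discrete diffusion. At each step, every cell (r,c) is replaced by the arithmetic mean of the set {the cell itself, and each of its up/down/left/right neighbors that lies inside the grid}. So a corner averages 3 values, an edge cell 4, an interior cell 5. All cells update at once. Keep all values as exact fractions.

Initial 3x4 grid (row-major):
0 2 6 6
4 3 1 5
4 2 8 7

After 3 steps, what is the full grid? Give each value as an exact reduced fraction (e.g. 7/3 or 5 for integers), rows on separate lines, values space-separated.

Answer: 1883/720 383/120 563/144 10321/2160
8579/2880 979/300 659/150 14003/2880
3487/1080 5551/1440 1291/288 5663/1080

Derivation:
After step 1:
  2 11/4 15/4 17/3
  11/4 12/5 23/5 19/4
  10/3 17/4 9/2 20/3
After step 2:
  5/2 109/40 503/120 85/18
  629/240 67/20 4 1301/240
  31/9 869/240 1201/240 191/36
After step 3:
  1883/720 383/120 563/144 10321/2160
  8579/2880 979/300 659/150 14003/2880
  3487/1080 5551/1440 1291/288 5663/1080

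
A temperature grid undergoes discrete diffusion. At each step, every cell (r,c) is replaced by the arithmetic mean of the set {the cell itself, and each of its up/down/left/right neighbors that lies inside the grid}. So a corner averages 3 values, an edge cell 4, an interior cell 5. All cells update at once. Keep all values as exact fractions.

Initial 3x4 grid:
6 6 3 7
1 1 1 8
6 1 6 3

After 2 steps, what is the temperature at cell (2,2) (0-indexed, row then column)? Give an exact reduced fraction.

Step 1: cell (2,2) = 11/4
Step 2: cell (2,2) = 943/240
Full grid after step 2:
  71/18 175/48 361/80 5
  25/8 84/25 351/100 1213/240
  29/9 131/48 943/240 79/18

Answer: 943/240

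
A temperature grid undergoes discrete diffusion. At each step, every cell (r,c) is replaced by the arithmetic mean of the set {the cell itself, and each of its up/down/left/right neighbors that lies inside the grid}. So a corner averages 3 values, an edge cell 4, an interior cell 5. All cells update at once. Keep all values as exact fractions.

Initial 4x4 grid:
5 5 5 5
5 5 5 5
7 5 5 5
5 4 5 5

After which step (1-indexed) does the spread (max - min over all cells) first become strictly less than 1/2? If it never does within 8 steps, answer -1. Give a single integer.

Answer: 3

Derivation:
Step 1: max=11/2, min=19/4, spread=3/4
Step 2: max=323/60, min=39/8, spread=61/120
Step 3: max=1047/200, min=355/72, spread=137/450
  -> spread < 1/2 first at step 3
Step 4: max=280559/54000, min=53477/10800, spread=6587/27000
Step 5: max=928429/180000, min=1609619/324000, spread=153883/810000
Step 6: max=249738083/48600000, min=48462419/9720000, spread=1856497/12150000
Step 7: max=830180897/162000000, min=291495031/58320000, spread=92126149/729000000
Step 8: max=24850468489/4860000000, min=43824933527/8748000000, spread=2264774383/21870000000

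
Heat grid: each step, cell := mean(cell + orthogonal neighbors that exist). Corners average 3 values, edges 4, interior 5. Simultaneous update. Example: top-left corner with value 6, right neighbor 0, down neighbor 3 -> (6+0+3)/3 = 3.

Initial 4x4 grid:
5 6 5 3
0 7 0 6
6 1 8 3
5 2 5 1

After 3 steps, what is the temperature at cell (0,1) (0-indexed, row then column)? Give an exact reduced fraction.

Step 1: cell (0,1) = 23/4
Step 2: cell (0,1) = 943/240
Step 3: cell (0,1) = 32323/7200
Full grid after step 3:
  8683/2160 32323/7200 28819/7200 9247/2160
  15209/3600 22873/6000 26029/6000 13607/3600
  2633/720 24833/6000 7319/2000 1603/400
  8483/2160 1043/288 9433/2400 2573/720

Answer: 32323/7200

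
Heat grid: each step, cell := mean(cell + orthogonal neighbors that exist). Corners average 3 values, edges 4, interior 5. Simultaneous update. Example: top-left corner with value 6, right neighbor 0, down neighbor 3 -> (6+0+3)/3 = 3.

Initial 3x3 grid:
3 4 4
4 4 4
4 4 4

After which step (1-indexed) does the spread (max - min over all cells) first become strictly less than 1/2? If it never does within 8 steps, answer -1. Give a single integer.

Answer: 1

Derivation:
Step 1: max=4, min=11/3, spread=1/3
  -> spread < 1/2 first at step 1
Step 2: max=4, min=67/18, spread=5/18
Step 3: max=4, min=823/216, spread=41/216
Step 4: max=1429/360, min=49709/12960, spread=347/2592
Step 5: max=14243/3600, min=3003463/777600, spread=2921/31104
Step 6: max=1702517/432000, min=180795461/46656000, spread=24611/373248
Step 7: max=38223259/9720000, min=10878717967/2799360000, spread=207329/4478976
Step 8: max=2034798401/518400000, min=653816447549/167961600000, spread=1746635/53747712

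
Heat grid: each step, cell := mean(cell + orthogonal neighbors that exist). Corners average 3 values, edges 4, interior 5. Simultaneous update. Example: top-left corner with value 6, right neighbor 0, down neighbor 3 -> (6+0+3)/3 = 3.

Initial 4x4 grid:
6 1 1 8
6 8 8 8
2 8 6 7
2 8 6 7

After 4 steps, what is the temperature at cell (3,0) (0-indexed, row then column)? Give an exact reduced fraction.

Step 1: cell (3,0) = 4
Step 2: cell (3,0) = 29/6
Step 3: cell (3,0) = 3773/720
Step 4: cell (3,0) = 117527/21600
Full grid after step 4:
  161899/32400 566539/108000 608999/108000 387919/64800
  280967/54000 497977/90000 1089373/180000 1366783/216000
  19337/3600 348677/60000 571493/90000 1442191/216000
  117527/21600 28039/4800 1385731/216000 217223/32400

Answer: 117527/21600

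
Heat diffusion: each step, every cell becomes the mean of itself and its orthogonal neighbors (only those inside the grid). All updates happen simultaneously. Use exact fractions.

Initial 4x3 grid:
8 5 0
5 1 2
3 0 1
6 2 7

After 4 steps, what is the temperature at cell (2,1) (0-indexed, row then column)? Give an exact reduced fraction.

Answer: 71251/24000

Derivation:
Step 1: cell (2,1) = 7/5
Step 2: cell (2,1) = 11/4
Step 3: cell (2,1) = 68/25
Step 4: cell (2,1) = 71251/24000
Full grid after step 4:
  2629/720 11261/3456 35287/12960
  10181/2880 26731/9000 11299/4320
  140831/43200 71251/24000 55403/21600
  85267/25920 171823/57600 72977/25920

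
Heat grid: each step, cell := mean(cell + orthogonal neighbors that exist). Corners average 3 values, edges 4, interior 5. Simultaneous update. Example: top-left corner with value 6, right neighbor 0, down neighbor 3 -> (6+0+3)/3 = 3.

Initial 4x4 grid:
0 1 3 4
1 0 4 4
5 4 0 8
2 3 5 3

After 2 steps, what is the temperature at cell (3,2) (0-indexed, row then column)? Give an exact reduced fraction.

Answer: 947/240

Derivation:
Step 1: cell (3,2) = 11/4
Step 2: cell (3,2) = 947/240
Full grid after step 2:
  19/18 5/3 37/15 35/9
  43/24 91/50 82/25 877/240
  307/120 151/50 153/50 1097/240
  59/18 719/240 947/240 71/18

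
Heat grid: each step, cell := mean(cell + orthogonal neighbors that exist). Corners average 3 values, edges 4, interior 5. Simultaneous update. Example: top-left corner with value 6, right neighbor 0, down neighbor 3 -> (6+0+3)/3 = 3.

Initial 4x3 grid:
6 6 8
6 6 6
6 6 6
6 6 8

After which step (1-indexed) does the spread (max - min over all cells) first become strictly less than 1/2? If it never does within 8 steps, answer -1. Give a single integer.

Answer: 3

Derivation:
Step 1: max=20/3, min=6, spread=2/3
Step 2: max=59/9, min=6, spread=5/9
Step 3: max=1387/216, min=731/120, spread=89/270
  -> spread < 1/2 first at step 3
Step 4: max=82607/12960, min=11051/1800, spread=15199/64800
Step 5: max=4926913/777600, min=37063/6000, spread=617741/3888000
Step 6: max=122761393/19440000, min=40187131/6480000, spread=55/486
Step 7: max=7348643387/1166400000, min=2417993629/388800000, spread=7573/93312
Step 8: max=440156778133/69984000000, min=48453739237/7776000000, spread=32585/559872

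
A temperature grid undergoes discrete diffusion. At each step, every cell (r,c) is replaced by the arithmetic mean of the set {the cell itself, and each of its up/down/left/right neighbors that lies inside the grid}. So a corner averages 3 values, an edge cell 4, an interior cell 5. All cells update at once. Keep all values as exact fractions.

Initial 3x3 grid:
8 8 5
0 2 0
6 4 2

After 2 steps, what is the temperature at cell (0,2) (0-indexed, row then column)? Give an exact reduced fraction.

Step 1: cell (0,2) = 13/3
Step 2: cell (0,2) = 37/9
Full grid after step 2:
  181/36 1093/240 37/9
  58/15 183/50 683/240
  65/18 349/120 31/12

Answer: 37/9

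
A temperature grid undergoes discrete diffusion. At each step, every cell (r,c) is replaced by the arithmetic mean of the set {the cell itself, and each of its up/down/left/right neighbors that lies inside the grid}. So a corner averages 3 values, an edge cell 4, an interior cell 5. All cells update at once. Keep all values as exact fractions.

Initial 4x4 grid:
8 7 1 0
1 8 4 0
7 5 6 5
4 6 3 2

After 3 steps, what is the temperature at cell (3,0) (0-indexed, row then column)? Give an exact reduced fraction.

Step 1: cell (3,0) = 17/3
Step 2: cell (3,0) = 173/36
Step 3: cell (3,0) = 1403/270
Full grid after step 3:
  2269/432 17401/3600 12337/3600 2719/1080
  39497/7200 28919/6000 11593/3000 5111/1800
  7373/1440 769/150 24803/6000 6227/1800
  1403/270 6887/1440 31403/7200 8021/2160

Answer: 1403/270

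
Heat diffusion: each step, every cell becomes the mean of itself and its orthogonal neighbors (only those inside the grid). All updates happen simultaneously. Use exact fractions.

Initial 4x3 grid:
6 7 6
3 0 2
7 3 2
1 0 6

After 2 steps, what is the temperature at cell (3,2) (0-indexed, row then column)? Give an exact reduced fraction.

Answer: 101/36

Derivation:
Step 1: cell (3,2) = 8/3
Step 2: cell (3,2) = 101/36
Full grid after step 2:
  169/36 217/48 49/12
  95/24 333/100 55/16
  377/120 293/100 649/240
  26/9 307/120 101/36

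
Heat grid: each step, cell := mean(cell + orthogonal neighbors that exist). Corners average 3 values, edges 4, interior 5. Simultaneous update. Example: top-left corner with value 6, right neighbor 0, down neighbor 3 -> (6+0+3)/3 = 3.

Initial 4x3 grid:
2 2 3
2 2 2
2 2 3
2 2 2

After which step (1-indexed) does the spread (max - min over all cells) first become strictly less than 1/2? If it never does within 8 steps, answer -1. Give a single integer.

Answer: 2

Derivation:
Step 1: max=5/2, min=2, spread=1/2
Step 2: max=85/36, min=2, spread=13/36
  -> spread < 1/2 first at step 2
Step 3: max=16457/7200, min=407/200, spread=361/1440
Step 4: max=291169/129600, min=11161/5400, spread=4661/25920
Step 5: max=14358863/6480000, min=4516621/2160000, spread=809/6480
Step 6: max=1027210399/466560000, min=40915301/19440000, spread=1809727/18662400
Step 7: max=61231647941/27993600000, min=308800573/145800000, spread=77677517/1119744000
Step 8: max=3661130394319/1679616000000, min=24787066451/11664000000, spread=734342603/13436928000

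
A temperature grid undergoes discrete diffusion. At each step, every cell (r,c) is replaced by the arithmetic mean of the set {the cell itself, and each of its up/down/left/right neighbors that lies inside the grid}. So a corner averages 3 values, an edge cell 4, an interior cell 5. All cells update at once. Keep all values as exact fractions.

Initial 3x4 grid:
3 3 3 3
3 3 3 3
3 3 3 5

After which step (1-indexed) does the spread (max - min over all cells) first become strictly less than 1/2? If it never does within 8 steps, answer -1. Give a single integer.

Answer: 3

Derivation:
Step 1: max=11/3, min=3, spread=2/3
Step 2: max=32/9, min=3, spread=5/9
Step 3: max=365/108, min=3, spread=41/108
  -> spread < 1/2 first at step 3
Step 4: max=43097/12960, min=3, spread=4217/12960
Step 5: max=2541949/777600, min=10879/3600, spread=38417/155520
Step 6: max=151168211/46656000, min=218597/72000, spread=1903471/9331200
Step 7: max=8999069089/2799360000, min=6595759/2160000, spread=18038617/111974400
Step 8: max=537152982851/167961600000, min=596126759/194400000, spread=883978523/6718464000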